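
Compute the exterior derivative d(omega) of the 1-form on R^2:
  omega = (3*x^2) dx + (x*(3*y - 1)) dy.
d(omega) = (3*y - 1) dx ∧ dy

For a 1-form omega = sum_i f_i dx_i, the exterior derivative is
  d(omega) = sum_{i < j} (∂f_j/∂x_i - ∂f_i/∂x_j) dx_i ∧ dx_j.
  coefficient of dx ∧ dy: ∂f_2/∂x - ∂f_1/∂y = ∂(x*(3*y - 1))/∂x - ∂(3*x^2)/∂y = 3*y - 1
Assembling: d(omega) = (3*y - 1) dx ∧ dy.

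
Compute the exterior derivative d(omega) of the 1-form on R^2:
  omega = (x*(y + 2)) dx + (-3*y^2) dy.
d(omega) = (-x) dx ∧ dy

For a 1-form omega = sum_i f_i dx_i, the exterior derivative is
  d(omega) = sum_{i < j} (∂f_j/∂x_i - ∂f_i/∂x_j) dx_i ∧ dx_j.
  coefficient of dx ∧ dy: ∂f_2/∂x - ∂f_1/∂y = ∂(-3*y^2)/∂x - ∂(x*(y + 2))/∂y = -x
Assembling: d(omega) = (-x) dx ∧ dy.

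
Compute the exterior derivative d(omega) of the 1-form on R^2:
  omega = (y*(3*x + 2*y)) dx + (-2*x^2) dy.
d(omega) = (-7*x - 4*y) dx ∧ dy

For a 1-form omega = sum_i f_i dx_i, the exterior derivative is
  d(omega) = sum_{i < j} (∂f_j/∂x_i - ∂f_i/∂x_j) dx_i ∧ dx_j.
  coefficient of dx ∧ dy: ∂f_2/∂x - ∂f_1/∂y = ∂(-2*x^2)/∂x - ∂(y*(3*x + 2*y))/∂y = -7*x - 4*y
Assembling: d(omega) = (-7*x - 4*y) dx ∧ dy.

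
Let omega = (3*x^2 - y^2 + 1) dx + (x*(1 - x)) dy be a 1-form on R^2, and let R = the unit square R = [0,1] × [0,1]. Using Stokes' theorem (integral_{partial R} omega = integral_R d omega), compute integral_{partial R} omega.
integral_(partial R) omega = 1

Stokes: integral_partial_R omega = integral_R d omega with d omega = (∂Q/∂x - ∂P/∂y) dx ∧ dy.
  ∂Q/∂x = 1 - 2*x
  ∂P/∂y = -2*y
  integrand = ∂Q/∂x - ∂P/∂y = -2*x + 2*y + 1.
Integrating over R: integral_0^1 integral_0^1 (-2*x + 2*y + 1) dx dy = 1.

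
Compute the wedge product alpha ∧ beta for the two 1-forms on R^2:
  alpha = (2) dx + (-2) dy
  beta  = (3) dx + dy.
alpha ∧ beta = (8) dx ∧ dy

Distribute the wedge, using dx_i ∧ dx_j = -dx_j ∧ dx_i and dx_i ∧ dx_i = 0. For each pair (i, j) with i < j, the coefficient of dx_i ∧ dx_j in alpha ∧ beta is (alpha_i * beta_j - alpha_j * beta_i). Collecting: alpha ∧ beta = (8) dx ∧ dy.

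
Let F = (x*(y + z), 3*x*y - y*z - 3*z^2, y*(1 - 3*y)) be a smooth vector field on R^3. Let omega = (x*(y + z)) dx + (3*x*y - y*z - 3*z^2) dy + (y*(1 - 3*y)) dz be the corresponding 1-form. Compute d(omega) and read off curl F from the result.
d(omega) = (-5*y + 6*z + 1) dy ∧ dz + (x) dz ∧ dx + (-x + 3*y) dx ∧ dy; curl F = (-5*y + 6*z + 1, x, -x + 3*y)

d omega = sum_{i<j} (∂f_j/∂x_i - ∂f_i/∂x_j) dx_i ∧ dx_j. Under the identification (dy ∧ dz, dz ∧ dx, dx ∧ dy) ↔ (e_x, e_y, e_z), the coefficients are exactly the components of curl F. Compute:
  ∂R/∂y - ∂Q/∂z = (1 - 6*y) - (-y - 6*z) = -5*y + 6*z + 1
  ∂P/∂z - ∂R/∂x = (x) - (0) = x
  ∂Q/∂x - ∂P/∂y = (3*y) - (x) = -x + 3*y.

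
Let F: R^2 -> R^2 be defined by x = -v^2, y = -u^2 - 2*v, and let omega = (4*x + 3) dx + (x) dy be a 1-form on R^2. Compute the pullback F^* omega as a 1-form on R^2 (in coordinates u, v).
F^* omega = (2*u*v^2) du + (2*v*(4*v^2 + v - 3)) dv

Using F^*(f dg) = (f ∘ F) d(g ∘ F), substitute each coordinate x_i by F_i(u, v) in f_i, and replace dx_i by d F_i = (∂F_i/∂u) du + (∂F_i/∂v) dv.
  For the x component: f_1(F) = 3 - 4*v^2; d F_1 = (0) du + (-2*v) dv
  For the y component: f_2(F) = -v^2; d F_2 = (-2*u) du + (-2) dv
Combining and collecting du, dv coefficients:
  coeff of du: 2*u*v^2
  coeff of dv: 2*v*(4*v^2 + v - 3)
F^* omega = (2*u*v^2) du + (2*v*(4*v^2 + v - 3)) dv.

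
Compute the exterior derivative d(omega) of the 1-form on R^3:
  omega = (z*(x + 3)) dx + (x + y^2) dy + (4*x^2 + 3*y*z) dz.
d(omega) = (1) dx ∧ dy + (7*x - 3) dx ∧ dz + (3*z) dy ∧ dz

For a 1-form omega = sum_i f_i dx_i, the exterior derivative is
  d(omega) = sum_{i < j} (∂f_j/∂x_i - ∂f_i/∂x_j) dx_i ∧ dx_j.
  coefficient of dx ∧ dy: ∂f_2/∂x - ∂f_1/∂y = ∂(x + y^2)/∂x - ∂(z*(x + 3))/∂y = 1
  coefficient of dx ∧ dz: ∂f_3/∂x - ∂f_1/∂z = ∂(4*x^2 + 3*y*z)/∂x - ∂(z*(x + 3))/∂z = 7*x - 3
  coefficient of dy ∧ dz: ∂f_3/∂y - ∂f_2/∂z = ∂(4*x^2 + 3*y*z)/∂y - ∂(x + y^2)/∂z = 3*z
Assembling: d(omega) = (1) dx ∧ dy + (7*x - 3) dx ∧ dz + (3*z) dy ∧ dz.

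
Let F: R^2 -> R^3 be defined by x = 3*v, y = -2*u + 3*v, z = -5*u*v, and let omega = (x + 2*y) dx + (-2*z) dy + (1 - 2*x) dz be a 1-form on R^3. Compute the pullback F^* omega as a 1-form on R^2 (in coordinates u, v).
F^* omega = (5*v*(-4*u + 6*v - 1)) du + (60*u*v - 17*u + 27*v) dv

Using F^*(f dg) = (f ∘ F) d(g ∘ F), substitute each coordinate x_i by F_i(u, v) in f_i, and replace dx_i by d F_i = (∂F_i/∂u) du + (∂F_i/∂v) dv.
  For the x component: f_1(F) = -4*u + 9*v; d F_1 = (0) du + (3) dv
  For the y component: f_2(F) = 10*u*v; d F_2 = (-2) du + (3) dv
  For the z component: f_3(F) = 1 - 6*v; d F_3 = (-5*v) du + (-5*u) dv
Combining and collecting du, dv coefficients:
  coeff of du: 5*v*(-4*u + 6*v - 1)
  coeff of dv: 60*u*v - 17*u + 27*v
F^* omega = (5*v*(-4*u + 6*v - 1)) du + (60*u*v - 17*u + 27*v) dv.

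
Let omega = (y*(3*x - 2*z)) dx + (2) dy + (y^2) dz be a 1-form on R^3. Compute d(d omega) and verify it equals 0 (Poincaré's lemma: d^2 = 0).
d(d omega) = 0

Step 1: d omega = sum_{i<j} (∂f_j/∂x_i - ∂f_i/∂x_j) dx_i ∧ dx_j:
  coeff of dx ∧ dy: -3*x + 2*z
  coeff of dx ∧ dz: 2*y
  coeff of dy ∧ dz: 2*y
Step 2: Apply d again to each 2-form coefficient. The only possible 3-form in R^3 is dx ∧ dy ∧ dz, with coefficient
  ∂(coeff of dy∧dz)/∂x - ∂(coeff of dx∧dz)/∂y + ∂(coeff of dx∧dy)/∂z
  = ∂/∂x (2*y) - ∂/∂y (2*y) + ∂/∂z (-3*x + 2*z).
Each of these terms simplifies to sums of mixed partials that cancel in pairs. The result is 0 (by equality of mixed partials for smooth functions — Schwarz / Clairaut).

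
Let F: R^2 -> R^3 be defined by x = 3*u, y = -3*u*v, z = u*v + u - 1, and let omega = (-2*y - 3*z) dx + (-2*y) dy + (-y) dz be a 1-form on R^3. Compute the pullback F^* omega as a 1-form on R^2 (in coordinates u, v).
F^* omega = (-15*u*v^2 + 12*u*v - 9*u + 9) du + (-15*u^2*v) dv

Using F^*(f dg) = (f ∘ F) d(g ∘ F), substitute each coordinate x_i by F_i(u, v) in f_i, and replace dx_i by d F_i = (∂F_i/∂u) du + (∂F_i/∂v) dv.
  For the x component: f_1(F) = 3*u*v - 3*u + 3; d F_1 = (3) du + (0) dv
  For the y component: f_2(F) = 6*u*v; d F_2 = (-3*v) du + (-3*u) dv
  For the z component: f_3(F) = 3*u*v; d F_3 = (v + 1) du + (u) dv
Combining and collecting du, dv coefficients:
  coeff of du: -15*u*v^2 + 12*u*v - 9*u + 9
  coeff of dv: -15*u^2*v
F^* omega = (-15*u*v^2 + 12*u*v - 9*u + 9) du + (-15*u^2*v) dv.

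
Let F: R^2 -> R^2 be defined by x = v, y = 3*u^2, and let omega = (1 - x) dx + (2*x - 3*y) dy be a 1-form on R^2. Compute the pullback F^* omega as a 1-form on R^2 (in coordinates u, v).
F^* omega = (-54*u^3 + 12*u*v) du + (1 - v) dv

Using F^*(f dg) = (f ∘ F) d(g ∘ F), substitute each coordinate x_i by F_i(u, v) in f_i, and replace dx_i by d F_i = (∂F_i/∂u) du + (∂F_i/∂v) dv.
  For the x component: f_1(F) = 1 - v; d F_1 = (0) du + (1) dv
  For the y component: f_2(F) = -9*u^2 + 2*v; d F_2 = (6*u) du + (0) dv
Combining and collecting du, dv coefficients:
  coeff of du: -54*u^3 + 12*u*v
  coeff of dv: 1 - v
F^* omega = (-54*u^3 + 12*u*v) du + (1 - v) dv.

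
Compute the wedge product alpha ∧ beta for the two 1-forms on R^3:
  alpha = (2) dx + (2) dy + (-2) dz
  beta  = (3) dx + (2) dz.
alpha ∧ beta = (10) dx ∧ dz + (-6) dx ∧ dy + (4) dy ∧ dz

Distribute the wedge, using dx_i ∧ dx_j = -dx_j ∧ dx_i and dx_i ∧ dx_i = 0. For each pair (i, j) with i < j, the coefficient of dx_i ∧ dx_j in alpha ∧ beta is (alpha_i * beta_j - alpha_j * beta_i). Collecting: alpha ∧ beta = (10) dx ∧ dz + (-6) dx ∧ dy + (4) dy ∧ dz.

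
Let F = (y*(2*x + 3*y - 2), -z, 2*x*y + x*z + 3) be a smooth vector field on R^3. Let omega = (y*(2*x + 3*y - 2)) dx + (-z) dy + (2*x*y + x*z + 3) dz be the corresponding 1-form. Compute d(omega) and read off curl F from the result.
d(omega) = (2*x + 1) dy ∧ dz + (-2*y - z) dz ∧ dx + (-2*x - 6*y + 2) dx ∧ dy; curl F = (2*x + 1, -2*y - z, -2*x - 6*y + 2)

d omega = sum_{i<j} (∂f_j/∂x_i - ∂f_i/∂x_j) dx_i ∧ dx_j. Under the identification (dy ∧ dz, dz ∧ dx, dx ∧ dy) ↔ (e_x, e_y, e_z), the coefficients are exactly the components of curl F. Compute:
  ∂R/∂y - ∂Q/∂z = (2*x) - (-1) = 2*x + 1
  ∂P/∂z - ∂R/∂x = (0) - (2*y + z) = -2*y - z
  ∂Q/∂x - ∂P/∂y = (0) - (2*x + 6*y - 2) = -2*x - 6*y + 2.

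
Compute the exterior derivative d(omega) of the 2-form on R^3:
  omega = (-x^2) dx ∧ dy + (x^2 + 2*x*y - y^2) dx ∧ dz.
d(omega) = (-2*x + 2*y) dx ∧ dy ∧ dz

For a 2-form omega = sum_{i<j} g_{ij} dx_i ∧ dx_j, the exterior derivative is
  d(omega) = sum_{i<j} d(g_{ij}) ∧ dx_i ∧ dx_j = sum_{i<j, k} (∂g_{ij}/∂x_k) dx_k ∧ dx_i ∧ dx_j.
Expand each term, using dx_k ∧ dx_i ∧ dx_j = sgn(permutation) dx_{(a)} ∧ dx_{(b)} ∧ dx_{(c)} with (a < b < c) sorted:
  d(x^2 + 2*x*y - y^2) includes (∂/∂y)(x^2 + 2*x*y - y^2) dy = (2*x - 2*y) dy, which multiplied by dx ∧ dz gives (-2*x + 2*y) dx ∧ dy ∧ dz
Collecting like 3-forms: d(omega) = (-2*x + 2*y) dx ∧ dy ∧ dz.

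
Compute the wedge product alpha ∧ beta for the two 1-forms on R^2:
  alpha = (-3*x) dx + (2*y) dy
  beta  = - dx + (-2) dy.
alpha ∧ beta = (6*x + 2*y) dx ∧ dy

Distribute the wedge, using dx_i ∧ dx_j = -dx_j ∧ dx_i and dx_i ∧ dx_i = 0. For each pair (i, j) with i < j, the coefficient of dx_i ∧ dx_j in alpha ∧ beta is (alpha_i * beta_j - alpha_j * beta_i). Collecting: alpha ∧ beta = (6*x + 2*y) dx ∧ dy.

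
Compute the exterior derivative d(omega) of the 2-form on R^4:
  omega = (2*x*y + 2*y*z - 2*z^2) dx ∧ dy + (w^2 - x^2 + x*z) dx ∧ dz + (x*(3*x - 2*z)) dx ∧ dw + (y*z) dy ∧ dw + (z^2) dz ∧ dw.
d(omega) = (2*y - 4*z) dx ∧ dy ∧ dz + (2*w + 2*x) dx ∧ dz ∧ dw + (-y) dy ∧ dz ∧ dw

For a 2-form omega = sum_{i<j} g_{ij} dx_i ∧ dx_j, the exterior derivative is
  d(omega) = sum_{i<j} d(g_{ij}) ∧ dx_i ∧ dx_j = sum_{i<j, k} (∂g_{ij}/∂x_k) dx_k ∧ dx_i ∧ dx_j.
Expand each term, using dx_k ∧ dx_i ∧ dx_j = sgn(permutation) dx_{(a)} ∧ dx_{(b)} ∧ dx_{(c)} with (a < b < c) sorted:
  d(2*x*y + 2*y*z - 2*z^2) includes (∂/∂z)(2*x*y + 2*y*z - 2*z^2) dz = (2*y - 4*z) dz, which multiplied by dx ∧ dy gives (2*y - 4*z) dx ∧ dy ∧ dz
  d(w^2 - x^2 + x*z) includes (∂/∂w)(w^2 - x^2 + x*z) dw = (2*w) dw, which multiplied by dx ∧ dz gives (2*w) dx ∧ dz ∧ dw
  d(x*(3*x - 2*z)) includes (∂/∂z)(x*(3*x - 2*z)) dz = (-2*x) dz, which multiplied by dx ∧ dw gives (2*x) dx ∧ dz ∧ dw
  d(y*z) includes (∂/∂z)(y*z) dz = (y) dz, which multiplied by dy ∧ dw gives (-y) dy ∧ dz ∧ dw
Collecting like 3-forms: d(omega) = (2*y - 4*z) dx ∧ dy ∧ dz + (2*w + 2*x) dx ∧ dz ∧ dw + (-y) dy ∧ dz ∧ dw.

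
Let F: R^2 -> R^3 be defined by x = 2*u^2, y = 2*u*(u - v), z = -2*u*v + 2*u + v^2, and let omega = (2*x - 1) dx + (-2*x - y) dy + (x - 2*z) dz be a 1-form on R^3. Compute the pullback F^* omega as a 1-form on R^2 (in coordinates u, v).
F^* omega = (-8*u^3 + 16*u^2*v + 4*u^2 - 12*u*v^2 + 16*u*v - 12*u + 4*v^3 - 4*v^2) du + (8*u^3 - 8*u^2*v + 8*u^2 + 12*u*v^2 - 8*u*v - 4*v^3) dv

Using F^*(f dg) = (f ∘ F) d(g ∘ F), substitute each coordinate x_i by F_i(u, v) in f_i, and replace dx_i by d F_i = (∂F_i/∂u) du + (∂F_i/∂v) dv.
  For the x component: f_1(F) = 4*u^2 - 1; d F_1 = (4*u) du + (0) dv
  For the y component: f_2(F) = 2*u*(-3*u + v); d F_2 = (4*u - 2*v) du + (-2*u) dv
  For the z component: f_3(F) = 2*u^2 + 4*u*v - 4*u - 2*v^2; d F_3 = (2 - 2*v) du + (-2*u + 2*v) dv
Combining and collecting du, dv coefficients:
  coeff of du: -8*u^3 + 16*u^2*v + 4*u^2 - 12*u*v^2 + 16*u*v - 12*u + 4*v^3 - 4*v^2
  coeff of dv: 8*u^3 - 8*u^2*v + 8*u^2 + 12*u*v^2 - 8*u*v - 4*v^3
F^* omega = (-8*u^3 + 16*u^2*v + 4*u^2 - 12*u*v^2 + 16*u*v - 12*u + 4*v^3 - 4*v^2) du + (8*u^3 - 8*u^2*v + 8*u^2 + 12*u*v^2 - 8*u*v - 4*v^3) dv.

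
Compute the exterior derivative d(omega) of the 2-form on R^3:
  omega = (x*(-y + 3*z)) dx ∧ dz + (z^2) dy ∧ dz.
d(omega) = (x) dx ∧ dy ∧ dz

For a 2-form omega = sum_{i<j} g_{ij} dx_i ∧ dx_j, the exterior derivative is
  d(omega) = sum_{i<j} d(g_{ij}) ∧ dx_i ∧ dx_j = sum_{i<j, k} (∂g_{ij}/∂x_k) dx_k ∧ dx_i ∧ dx_j.
Expand each term, using dx_k ∧ dx_i ∧ dx_j = sgn(permutation) dx_{(a)} ∧ dx_{(b)} ∧ dx_{(c)} with (a < b < c) sorted:
  d(x*(-y + 3*z)) includes (∂/∂y)(x*(-y + 3*z)) dy = (-x) dy, which multiplied by dx ∧ dz gives (x) dx ∧ dy ∧ dz
Collecting like 3-forms: d(omega) = (x) dx ∧ dy ∧ dz.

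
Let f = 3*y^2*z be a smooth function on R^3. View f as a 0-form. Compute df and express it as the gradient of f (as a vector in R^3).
df = (0) dx + (6*y*z) dy + (3*y^2) dz; grad f = (0, 6*y*z, 3*y^2)

For a 0-form f, d f = (∂f/∂x) dx + (∂f/∂y) dy + (∂f/∂z) dz. The components of the vector representation are exactly the entries of grad f in Cartesian coordinates:
  ∂f/∂x = 0
  ∂f/∂y = 6*y*z
  ∂f/∂z = 3*y^2.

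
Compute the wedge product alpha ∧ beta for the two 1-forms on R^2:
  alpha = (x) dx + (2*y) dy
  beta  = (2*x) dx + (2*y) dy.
alpha ∧ beta = (-2*x*y) dx ∧ dy

Distribute the wedge, using dx_i ∧ dx_j = -dx_j ∧ dx_i and dx_i ∧ dx_i = 0. For each pair (i, j) with i < j, the coefficient of dx_i ∧ dx_j in alpha ∧ beta is (alpha_i * beta_j - alpha_j * beta_i). Collecting: alpha ∧ beta = (-2*x*y) dx ∧ dy.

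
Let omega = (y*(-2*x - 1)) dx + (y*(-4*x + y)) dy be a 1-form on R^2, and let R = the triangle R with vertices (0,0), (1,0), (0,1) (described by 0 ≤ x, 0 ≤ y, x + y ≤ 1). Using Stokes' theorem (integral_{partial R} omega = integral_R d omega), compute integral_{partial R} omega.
integral_(partial R) omega = 1/6

Stokes: integral_partial_R omega = integral_R d omega with d omega = (∂Q/∂x - ∂P/∂y) dx ∧ dy.
  ∂Q/∂x = -4*y
  ∂P/∂y = -2*x - 1
  integrand = ∂Q/∂x - ∂P/∂y = 2*x - 4*y + 1.
Integrating over R: integral_0^1 integral_0^{1-x} (2*x - 4*y + 1) dy dx = 1/6.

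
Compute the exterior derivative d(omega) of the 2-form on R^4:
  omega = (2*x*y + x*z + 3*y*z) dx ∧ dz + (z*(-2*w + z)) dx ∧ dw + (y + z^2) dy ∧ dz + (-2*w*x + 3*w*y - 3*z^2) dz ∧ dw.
d(omega) = (-2*x - 3*z) dx ∧ dy ∧ dz + (-2*z) dx ∧ dz ∧ dw + (3*w) dy ∧ dz ∧ dw

For a 2-form omega = sum_{i<j} g_{ij} dx_i ∧ dx_j, the exterior derivative is
  d(omega) = sum_{i<j} d(g_{ij}) ∧ dx_i ∧ dx_j = sum_{i<j, k} (∂g_{ij}/∂x_k) dx_k ∧ dx_i ∧ dx_j.
Expand each term, using dx_k ∧ dx_i ∧ dx_j = sgn(permutation) dx_{(a)} ∧ dx_{(b)} ∧ dx_{(c)} with (a < b < c) sorted:
  d(2*x*y + x*z + 3*y*z) includes (∂/∂y)(2*x*y + x*z + 3*y*z) dy = (2*x + 3*z) dy, which multiplied by dx ∧ dz gives (-2*x - 3*z) dx ∧ dy ∧ dz
  d(z*(-2*w + z)) includes (∂/∂z)(z*(-2*w + z)) dz = (-2*w + 2*z) dz, which multiplied by dx ∧ dw gives (2*w - 2*z) dx ∧ dz ∧ dw
  d(-2*w*x + 3*w*y - 3*z^2) includes (∂/∂x)(-2*w*x + 3*w*y - 3*z^2) dx = (-2*w) dx, which multiplied by dz ∧ dw gives (-2*w) dx ∧ dz ∧ dw
  d(-2*w*x + 3*w*y - 3*z^2) includes (∂/∂y)(-2*w*x + 3*w*y - 3*z^2) dy = (3*w) dy, which multiplied by dz ∧ dw gives (3*w) dy ∧ dz ∧ dw
Collecting like 3-forms: d(omega) = (-2*x - 3*z) dx ∧ dy ∧ dz + (-2*z) dx ∧ dz ∧ dw + (3*w) dy ∧ dz ∧ dw.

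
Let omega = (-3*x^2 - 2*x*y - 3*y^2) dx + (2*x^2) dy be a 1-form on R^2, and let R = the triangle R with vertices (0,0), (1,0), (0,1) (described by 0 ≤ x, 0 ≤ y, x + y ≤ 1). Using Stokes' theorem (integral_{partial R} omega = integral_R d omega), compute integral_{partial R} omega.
integral_(partial R) omega = 2

Stokes: integral_partial_R omega = integral_R d omega with d omega = (∂Q/∂x - ∂P/∂y) dx ∧ dy.
  ∂Q/∂x = 4*x
  ∂P/∂y = -2*x - 6*y
  integrand = ∂Q/∂x - ∂P/∂y = 6*x + 6*y.
Integrating over R: integral_0^1 integral_0^{1-x} (6*x + 6*y) dy dx = 2.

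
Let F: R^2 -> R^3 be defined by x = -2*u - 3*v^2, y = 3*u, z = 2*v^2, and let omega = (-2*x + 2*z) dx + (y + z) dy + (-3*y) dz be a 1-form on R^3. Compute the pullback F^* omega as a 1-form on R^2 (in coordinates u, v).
F^* omega = (u - 14*v^2) du + (60*v*(-u - v^2)) dv

Using F^*(f dg) = (f ∘ F) d(g ∘ F), substitute each coordinate x_i by F_i(u, v) in f_i, and replace dx_i by d F_i = (∂F_i/∂u) du + (∂F_i/∂v) dv.
  For the x component: f_1(F) = 4*u + 10*v^2; d F_1 = (-2) du + (-6*v) dv
  For the y component: f_2(F) = 3*u + 2*v^2; d F_2 = (3) du + (0) dv
  For the z component: f_3(F) = -9*u; d F_3 = (0) du + (4*v) dv
Combining and collecting du, dv coefficients:
  coeff of du: u - 14*v^2
  coeff of dv: 60*v*(-u - v^2)
F^* omega = (u - 14*v^2) du + (60*v*(-u - v^2)) dv.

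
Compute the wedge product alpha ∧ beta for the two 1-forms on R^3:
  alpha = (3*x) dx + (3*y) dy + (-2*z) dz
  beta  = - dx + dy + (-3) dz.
alpha ∧ beta = (3*x + 3*y) dx ∧ dy + (-9*x - 2*z) dx ∧ dz + (-9*y + 2*z) dy ∧ dz

Distribute the wedge, using dx_i ∧ dx_j = -dx_j ∧ dx_i and dx_i ∧ dx_i = 0. For each pair (i, j) with i < j, the coefficient of dx_i ∧ dx_j in alpha ∧ beta is (alpha_i * beta_j - alpha_j * beta_i). Collecting: alpha ∧ beta = (3*x + 3*y) dx ∧ dy + (-9*x - 2*z) dx ∧ dz + (-9*y + 2*z) dy ∧ dz.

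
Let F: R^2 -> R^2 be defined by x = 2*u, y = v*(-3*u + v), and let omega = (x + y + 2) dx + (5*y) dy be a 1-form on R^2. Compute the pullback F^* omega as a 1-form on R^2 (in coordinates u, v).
F^* omega = (45*u*v^2 - 6*u*v + 4*u - 15*v^3 + 2*v^2 + 4) du + (5*v*(9*u^2 - 9*u*v + 2*v^2)) dv

Using F^*(f dg) = (f ∘ F) d(g ∘ F), substitute each coordinate x_i by F_i(u, v) in f_i, and replace dx_i by d F_i = (∂F_i/∂u) du + (∂F_i/∂v) dv.
  For the x component: f_1(F) = -3*u*v + 2*u + v^2 + 2; d F_1 = (2) du + (0) dv
  For the y component: f_2(F) = 5*v*(-3*u + v); d F_2 = (-3*v) du + (-3*u + 2*v) dv
Combining and collecting du, dv coefficients:
  coeff of du: 45*u*v^2 - 6*u*v + 4*u - 15*v^3 + 2*v^2 + 4
  coeff of dv: 5*v*(9*u^2 - 9*u*v + 2*v^2)
F^* omega = (45*u*v^2 - 6*u*v + 4*u - 15*v^3 + 2*v^2 + 4) du + (5*v*(9*u^2 - 9*u*v + 2*v^2)) dv.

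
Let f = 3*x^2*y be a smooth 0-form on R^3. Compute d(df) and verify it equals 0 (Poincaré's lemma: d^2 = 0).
d(df) = 0

Step 1: df = sum_i (∂f/∂x_i) dx_i = (6*x*y) dx + (3*x^2) dy + (0) dz.
Step 2: Apply d again. Using the 1-form formula, the coefficient of dx ∧ dy in d(df) is ∂^2 f/∂x ∂y - ∂^2 f/∂y ∂x = (6*x) - (6*x) = 0 (equality of mixed partials for smooth f).
Similarly for dx ∧ dz and dy ∧ dz — all coefficients vanish. So d(df) = 0.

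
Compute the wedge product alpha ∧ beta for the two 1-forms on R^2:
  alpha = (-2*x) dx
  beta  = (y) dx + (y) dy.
alpha ∧ beta = (-2*x*y) dx ∧ dy

Distribute the wedge, using dx_i ∧ dx_j = -dx_j ∧ dx_i and dx_i ∧ dx_i = 0. For each pair (i, j) with i < j, the coefficient of dx_i ∧ dx_j in alpha ∧ beta is (alpha_i * beta_j - alpha_j * beta_i). Collecting: alpha ∧ beta = (-2*x*y) dx ∧ dy.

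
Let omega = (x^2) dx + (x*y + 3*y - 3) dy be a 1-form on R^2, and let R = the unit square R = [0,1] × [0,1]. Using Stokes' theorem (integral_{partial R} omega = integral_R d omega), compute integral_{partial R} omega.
integral_(partial R) omega = 1/2

Stokes: integral_partial_R omega = integral_R d omega with d omega = (∂Q/∂x - ∂P/∂y) dx ∧ dy.
  ∂Q/∂x = y
  ∂P/∂y = 0
  integrand = ∂Q/∂x - ∂P/∂y = y.
Integrating over R: integral_0^1 integral_0^1 (y) dx dy = 1/2.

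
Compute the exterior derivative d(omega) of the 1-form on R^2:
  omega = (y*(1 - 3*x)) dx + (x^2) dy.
d(omega) = (5*x - 1) dx ∧ dy

For a 1-form omega = sum_i f_i dx_i, the exterior derivative is
  d(omega) = sum_{i < j} (∂f_j/∂x_i - ∂f_i/∂x_j) dx_i ∧ dx_j.
  coefficient of dx ∧ dy: ∂f_2/∂x - ∂f_1/∂y = ∂(x^2)/∂x - ∂(y*(1 - 3*x))/∂y = 5*x - 1
Assembling: d(omega) = (5*x - 1) dx ∧ dy.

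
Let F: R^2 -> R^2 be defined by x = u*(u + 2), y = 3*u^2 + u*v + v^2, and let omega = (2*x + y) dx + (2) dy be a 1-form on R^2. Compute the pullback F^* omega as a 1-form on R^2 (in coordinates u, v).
F^* omega = (10*u^3 + 2*u^2*v + 18*u^2 + 2*u*v^2 + 2*u*v + 20*u + 2*v^2 + 2*v) du + (2*u + 4*v) dv

Using F^*(f dg) = (f ∘ F) d(g ∘ F), substitute each coordinate x_i by F_i(u, v) in f_i, and replace dx_i by d F_i = (∂F_i/∂u) du + (∂F_i/∂v) dv.
  For the x component: f_1(F) = 5*u^2 + u*v + 4*u + v^2; d F_1 = (2*u + 2) du + (0) dv
  For the y component: f_2(F) = 2; d F_2 = (6*u + v) du + (u + 2*v) dv
Combining and collecting du, dv coefficients:
  coeff of du: 10*u^3 + 2*u^2*v + 18*u^2 + 2*u*v^2 + 2*u*v + 20*u + 2*v^2 + 2*v
  coeff of dv: 2*u + 4*v
F^* omega = (10*u^3 + 2*u^2*v + 18*u^2 + 2*u*v^2 + 2*u*v + 20*u + 2*v^2 + 2*v) du + (2*u + 4*v) dv.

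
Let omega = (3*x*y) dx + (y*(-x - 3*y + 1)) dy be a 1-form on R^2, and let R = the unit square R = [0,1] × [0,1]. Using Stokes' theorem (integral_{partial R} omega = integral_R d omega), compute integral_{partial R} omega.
integral_(partial R) omega = -2

Stokes: integral_partial_R omega = integral_R d omega with d omega = (∂Q/∂x - ∂P/∂y) dx ∧ dy.
  ∂Q/∂x = -y
  ∂P/∂y = 3*x
  integrand = ∂Q/∂x - ∂P/∂y = -3*x - y.
Integrating over R: integral_0^1 integral_0^1 (-3*x - y) dx dy = -2.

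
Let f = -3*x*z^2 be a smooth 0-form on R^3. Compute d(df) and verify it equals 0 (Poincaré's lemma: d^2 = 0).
d(df) = 0

Step 1: df = sum_i (∂f/∂x_i) dx_i = (-3*z^2) dx + (0) dy + (-6*x*z) dz.
Step 2: Apply d again. Using the 1-form formula, the coefficient of dx ∧ dy in d(df) is ∂^2 f/∂x ∂y - ∂^2 f/∂y ∂x = (0) - (0) = 0 (equality of mixed partials for smooth f).
Similarly for dx ∧ dz and dy ∧ dz — all coefficients vanish. So d(df) = 0.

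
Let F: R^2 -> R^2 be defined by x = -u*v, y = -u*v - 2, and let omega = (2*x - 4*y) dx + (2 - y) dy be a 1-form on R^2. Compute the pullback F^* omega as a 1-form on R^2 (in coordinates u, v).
F^* omega = (3*v*(-u*v - 4)) du + (3*u*(-u*v - 4)) dv

Using F^*(f dg) = (f ∘ F) d(g ∘ F), substitute each coordinate x_i by F_i(u, v) in f_i, and replace dx_i by d F_i = (∂F_i/∂u) du + (∂F_i/∂v) dv.
  For the x component: f_1(F) = 2*u*v + 8; d F_1 = (-v) du + (-u) dv
  For the y component: f_2(F) = u*v + 4; d F_2 = (-v) du + (-u) dv
Combining and collecting du, dv coefficients:
  coeff of du: 3*v*(-u*v - 4)
  coeff of dv: 3*u*(-u*v - 4)
F^* omega = (3*v*(-u*v - 4)) du + (3*u*(-u*v - 4)) dv.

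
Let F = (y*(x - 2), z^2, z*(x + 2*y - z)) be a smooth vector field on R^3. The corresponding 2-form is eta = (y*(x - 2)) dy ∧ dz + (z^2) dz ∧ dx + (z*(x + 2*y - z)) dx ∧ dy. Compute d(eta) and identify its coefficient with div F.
d(eta) = (x + 3*y - 2*z) dx ∧ dy ∧ dz; div F = x + 3*y - 2*z

For a 2-form in R^3 of the form above, applying d gives a 3-form with coefficient ∂P/∂x + ∂Q/∂y + ∂R/∂z:
  ∂P/∂x = y
  ∂Q/∂y = 0
  ∂R/∂z = x + 2*y - 2*z
Sum = x + 3*y - 2*z, which is exactly div F.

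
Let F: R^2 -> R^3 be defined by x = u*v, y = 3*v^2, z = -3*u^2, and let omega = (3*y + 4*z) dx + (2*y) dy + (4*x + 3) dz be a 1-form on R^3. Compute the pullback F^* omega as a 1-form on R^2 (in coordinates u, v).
F^* omega = (-36*u^2*v - 18*u + 9*v^3) du + (-12*u^3 + 9*u*v^2 + 36*v^3) dv

Using F^*(f dg) = (f ∘ F) d(g ∘ F), substitute each coordinate x_i by F_i(u, v) in f_i, and replace dx_i by d F_i = (∂F_i/∂u) du + (∂F_i/∂v) dv.
  For the x component: f_1(F) = -12*u^2 + 9*v^2; d F_1 = (v) du + (u) dv
  For the y component: f_2(F) = 6*v^2; d F_2 = (0) du + (6*v) dv
  For the z component: f_3(F) = 4*u*v + 3; d F_3 = (-6*u) du + (0) dv
Combining and collecting du, dv coefficients:
  coeff of du: -36*u^2*v - 18*u + 9*v^3
  coeff of dv: -12*u^3 + 9*u*v^2 + 36*v^3
F^* omega = (-36*u^2*v - 18*u + 9*v^3) du + (-12*u^3 + 9*u*v^2 + 36*v^3) dv.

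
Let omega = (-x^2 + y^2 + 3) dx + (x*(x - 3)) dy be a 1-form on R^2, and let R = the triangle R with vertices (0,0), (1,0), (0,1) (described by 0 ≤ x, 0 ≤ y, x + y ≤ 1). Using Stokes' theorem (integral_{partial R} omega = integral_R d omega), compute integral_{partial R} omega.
integral_(partial R) omega = -3/2

Stokes: integral_partial_R omega = integral_R d omega with d omega = (∂Q/∂x - ∂P/∂y) dx ∧ dy.
  ∂Q/∂x = 2*x - 3
  ∂P/∂y = 2*y
  integrand = ∂Q/∂x - ∂P/∂y = 2*x - 2*y - 3.
Integrating over R: integral_0^1 integral_0^{1-x} (2*x - 2*y - 3) dy dx = -3/2.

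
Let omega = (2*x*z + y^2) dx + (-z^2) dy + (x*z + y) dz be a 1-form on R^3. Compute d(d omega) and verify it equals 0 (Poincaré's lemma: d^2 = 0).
d(d omega) = 0

Step 1: d omega = sum_{i<j} (∂f_j/∂x_i - ∂f_i/∂x_j) dx_i ∧ dx_j:
  coeff of dx ∧ dy: -2*y
  coeff of dx ∧ dz: -2*x + z
  coeff of dy ∧ dz: 2*z + 1
Step 2: Apply d again to each 2-form coefficient. The only possible 3-form in R^3 is dx ∧ dy ∧ dz, with coefficient
  ∂(coeff of dy∧dz)/∂x - ∂(coeff of dx∧dz)/∂y + ∂(coeff of dx∧dy)/∂z
  = ∂/∂x (2*z + 1) - ∂/∂y (-2*x + z) + ∂/∂z (-2*y).
Each of these terms simplifies to sums of mixed partials that cancel in pairs. The result is 0 (by equality of mixed partials for smooth functions — Schwarz / Clairaut).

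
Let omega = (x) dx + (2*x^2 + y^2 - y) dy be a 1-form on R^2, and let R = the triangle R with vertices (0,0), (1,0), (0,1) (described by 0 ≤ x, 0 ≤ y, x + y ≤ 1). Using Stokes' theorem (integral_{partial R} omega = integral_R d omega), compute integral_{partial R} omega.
integral_(partial R) omega = 2/3

Stokes: integral_partial_R omega = integral_R d omega with d omega = (∂Q/∂x - ∂P/∂y) dx ∧ dy.
  ∂Q/∂x = 4*x
  ∂P/∂y = 0
  integrand = ∂Q/∂x - ∂P/∂y = 4*x.
Integrating over R: integral_0^1 integral_0^{1-x} (4*x) dy dx = 2/3.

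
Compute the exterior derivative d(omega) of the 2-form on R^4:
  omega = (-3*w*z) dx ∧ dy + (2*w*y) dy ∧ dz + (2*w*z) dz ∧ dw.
d(omega) = (-3*w) dx ∧ dy ∧ dz + (-3*z) dx ∧ dy ∧ dw + (2*y) dy ∧ dz ∧ dw

For a 2-form omega = sum_{i<j} g_{ij} dx_i ∧ dx_j, the exterior derivative is
  d(omega) = sum_{i<j} d(g_{ij}) ∧ dx_i ∧ dx_j = sum_{i<j, k} (∂g_{ij}/∂x_k) dx_k ∧ dx_i ∧ dx_j.
Expand each term, using dx_k ∧ dx_i ∧ dx_j = sgn(permutation) dx_{(a)} ∧ dx_{(b)} ∧ dx_{(c)} with (a < b < c) sorted:
  d(-3*w*z) includes (∂/∂z)(-3*w*z) dz = (-3*w) dz, which multiplied by dx ∧ dy gives (-3*w) dx ∧ dy ∧ dz
  d(-3*w*z) includes (∂/∂w)(-3*w*z) dw = (-3*z) dw, which multiplied by dx ∧ dy gives (-3*z) dx ∧ dy ∧ dw
  d(2*w*y) includes (∂/∂w)(2*w*y) dw = (2*y) dw, which multiplied by dy ∧ dz gives (2*y) dy ∧ dz ∧ dw
Collecting like 3-forms: d(omega) = (-3*w) dx ∧ dy ∧ dz + (-3*z) dx ∧ dy ∧ dw + (2*y) dy ∧ dz ∧ dw.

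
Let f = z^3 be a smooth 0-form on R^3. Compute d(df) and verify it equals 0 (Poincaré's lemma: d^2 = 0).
d(df) = 0

Step 1: df = sum_i (∂f/∂x_i) dx_i = (0) dx + (0) dy + (3*z^2) dz.
Step 2: Apply d again. Using the 1-form formula, the coefficient of dx ∧ dy in d(df) is ∂^2 f/∂x ∂y - ∂^2 f/∂y ∂x = (0) - (0) = 0 (equality of mixed partials for smooth f).
Similarly for dx ∧ dz and dy ∧ dz — all coefficients vanish. So d(df) = 0.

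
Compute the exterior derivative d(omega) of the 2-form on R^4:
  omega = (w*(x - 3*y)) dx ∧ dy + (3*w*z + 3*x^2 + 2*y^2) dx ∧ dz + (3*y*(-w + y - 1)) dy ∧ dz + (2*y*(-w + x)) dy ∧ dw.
d(omega) = (x - y) dx ∧ dy ∧ dw + (-4*y) dx ∧ dy ∧ dz + (3*z) dx ∧ dz ∧ dw + (-3*y) dy ∧ dz ∧ dw

For a 2-form omega = sum_{i<j} g_{ij} dx_i ∧ dx_j, the exterior derivative is
  d(omega) = sum_{i<j} d(g_{ij}) ∧ dx_i ∧ dx_j = sum_{i<j, k} (∂g_{ij}/∂x_k) dx_k ∧ dx_i ∧ dx_j.
Expand each term, using dx_k ∧ dx_i ∧ dx_j = sgn(permutation) dx_{(a)} ∧ dx_{(b)} ∧ dx_{(c)} with (a < b < c) sorted:
  d(w*(x - 3*y)) includes (∂/∂w)(w*(x - 3*y)) dw = (x - 3*y) dw, which multiplied by dx ∧ dy gives (x - 3*y) dx ∧ dy ∧ dw
  d(3*w*z + 3*x^2 + 2*y^2) includes (∂/∂y)(3*w*z + 3*x^2 + 2*y^2) dy = (4*y) dy, which multiplied by dx ∧ dz gives (-4*y) dx ∧ dy ∧ dz
  d(3*w*z + 3*x^2 + 2*y^2) includes (∂/∂w)(3*w*z + 3*x^2 + 2*y^2) dw = (3*z) dw, which multiplied by dx ∧ dz gives (3*z) dx ∧ dz ∧ dw
  d(3*y*(-w + y - 1)) includes (∂/∂w)(3*y*(-w + y - 1)) dw = (-3*y) dw, which multiplied by dy ∧ dz gives (-3*y) dy ∧ dz ∧ dw
  d(2*y*(-w + x)) includes (∂/∂x)(2*y*(-w + x)) dx = (2*y) dx, which multiplied by dy ∧ dw gives (2*y) dx ∧ dy ∧ dw
Collecting like 3-forms: d(omega) = (x - y) dx ∧ dy ∧ dw + (-4*y) dx ∧ dy ∧ dz + (3*z) dx ∧ dz ∧ dw + (-3*y) dy ∧ dz ∧ dw.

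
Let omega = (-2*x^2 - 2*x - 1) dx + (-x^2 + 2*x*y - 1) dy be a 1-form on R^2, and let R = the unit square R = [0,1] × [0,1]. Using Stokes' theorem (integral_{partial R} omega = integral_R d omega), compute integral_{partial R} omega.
integral_(partial R) omega = 0

Stokes: integral_partial_R omega = integral_R d omega with d omega = (∂Q/∂x - ∂P/∂y) dx ∧ dy.
  ∂Q/∂x = -2*x + 2*y
  ∂P/∂y = 0
  integrand = ∂Q/∂x - ∂P/∂y = -2*x + 2*y.
Integrating over R: integral_0^1 integral_0^1 (-2*x + 2*y) dx dy = 0.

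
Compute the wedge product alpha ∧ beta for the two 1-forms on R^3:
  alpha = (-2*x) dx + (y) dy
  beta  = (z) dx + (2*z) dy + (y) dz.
alpha ∧ beta = (-z*(4*x + y)) dx ∧ dy + (-2*x*y) dx ∧ dz + (y^2) dy ∧ dz

Distribute the wedge, using dx_i ∧ dx_j = -dx_j ∧ dx_i and dx_i ∧ dx_i = 0. For each pair (i, j) with i < j, the coefficient of dx_i ∧ dx_j in alpha ∧ beta is (alpha_i * beta_j - alpha_j * beta_i). Collecting: alpha ∧ beta = (-z*(4*x + y)) dx ∧ dy + (-2*x*y) dx ∧ dz + (y^2) dy ∧ dz.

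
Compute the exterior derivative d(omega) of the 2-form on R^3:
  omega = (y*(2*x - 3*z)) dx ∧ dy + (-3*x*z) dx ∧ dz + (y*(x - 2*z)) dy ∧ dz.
d(omega) = (-2*y) dx ∧ dy ∧ dz

For a 2-form omega = sum_{i<j} g_{ij} dx_i ∧ dx_j, the exterior derivative is
  d(omega) = sum_{i<j} d(g_{ij}) ∧ dx_i ∧ dx_j = sum_{i<j, k} (∂g_{ij}/∂x_k) dx_k ∧ dx_i ∧ dx_j.
Expand each term, using dx_k ∧ dx_i ∧ dx_j = sgn(permutation) dx_{(a)} ∧ dx_{(b)} ∧ dx_{(c)} with (a < b < c) sorted:
  d(y*(2*x - 3*z)) includes (∂/∂z)(y*(2*x - 3*z)) dz = (-3*y) dz, which multiplied by dx ∧ dy gives (-3*y) dx ∧ dy ∧ dz
  d(y*(x - 2*z)) includes (∂/∂x)(y*(x - 2*z)) dx = (y) dx, which multiplied by dy ∧ dz gives (y) dx ∧ dy ∧ dz
Collecting like 3-forms: d(omega) = (-2*y) dx ∧ dy ∧ dz.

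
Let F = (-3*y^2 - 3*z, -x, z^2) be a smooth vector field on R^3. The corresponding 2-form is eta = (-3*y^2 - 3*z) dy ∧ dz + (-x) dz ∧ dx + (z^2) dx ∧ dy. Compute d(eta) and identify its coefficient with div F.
d(eta) = (2*z) dx ∧ dy ∧ dz; div F = 2*z

For a 2-form in R^3 of the form above, applying d gives a 3-form with coefficient ∂P/∂x + ∂Q/∂y + ∂R/∂z:
  ∂P/∂x = 0
  ∂Q/∂y = 0
  ∂R/∂z = 2*z
Sum = 2*z, which is exactly div F.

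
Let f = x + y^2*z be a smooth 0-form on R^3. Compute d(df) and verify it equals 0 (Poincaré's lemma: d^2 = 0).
d(df) = 0

Step 1: df = sum_i (∂f/∂x_i) dx_i = (1) dx + (2*y*z) dy + (y^2) dz.
Step 2: Apply d again. Using the 1-form formula, the coefficient of dx ∧ dy in d(df) is ∂^2 f/∂x ∂y - ∂^2 f/∂y ∂x = (0) - (0) = 0 (equality of mixed partials for smooth f).
Similarly for dx ∧ dz and dy ∧ dz — all coefficients vanish. So d(df) = 0.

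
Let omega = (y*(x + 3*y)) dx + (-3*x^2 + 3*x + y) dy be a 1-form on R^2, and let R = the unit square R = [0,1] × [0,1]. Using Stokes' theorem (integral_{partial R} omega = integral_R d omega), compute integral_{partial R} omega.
integral_(partial R) omega = -7/2

Stokes: integral_partial_R omega = integral_R d omega with d omega = (∂Q/∂x - ∂P/∂y) dx ∧ dy.
  ∂Q/∂x = 3 - 6*x
  ∂P/∂y = x + 6*y
  integrand = ∂Q/∂x - ∂P/∂y = -7*x - 6*y + 3.
Integrating over R: integral_0^1 integral_0^1 (-7*x - 6*y + 3) dx dy = -7/2.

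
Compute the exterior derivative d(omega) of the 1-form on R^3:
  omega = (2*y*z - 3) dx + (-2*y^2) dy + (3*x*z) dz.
d(omega) = (-2*z) dx ∧ dy + (-2*y + 3*z) dx ∧ dz

For a 1-form omega = sum_i f_i dx_i, the exterior derivative is
  d(omega) = sum_{i < j} (∂f_j/∂x_i - ∂f_i/∂x_j) dx_i ∧ dx_j.
  coefficient of dx ∧ dy: ∂f_2/∂x - ∂f_1/∂y = ∂(-2*y^2)/∂x - ∂(2*y*z - 3)/∂y = -2*z
  coefficient of dx ∧ dz: ∂f_3/∂x - ∂f_1/∂z = ∂(3*x*z)/∂x - ∂(2*y*z - 3)/∂z = -2*y + 3*z
Assembling: d(omega) = (-2*z) dx ∧ dy + (-2*y + 3*z) dx ∧ dz.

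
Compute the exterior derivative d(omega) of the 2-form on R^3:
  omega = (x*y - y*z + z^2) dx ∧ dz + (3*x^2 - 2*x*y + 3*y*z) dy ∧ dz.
d(omega) = (5*x - 2*y + z) dx ∧ dy ∧ dz

For a 2-form omega = sum_{i<j} g_{ij} dx_i ∧ dx_j, the exterior derivative is
  d(omega) = sum_{i<j} d(g_{ij}) ∧ dx_i ∧ dx_j = sum_{i<j, k} (∂g_{ij}/∂x_k) dx_k ∧ dx_i ∧ dx_j.
Expand each term, using dx_k ∧ dx_i ∧ dx_j = sgn(permutation) dx_{(a)} ∧ dx_{(b)} ∧ dx_{(c)} with (a < b < c) sorted:
  d(x*y - y*z + z^2) includes (∂/∂y)(x*y - y*z + z^2) dy = (x - z) dy, which multiplied by dx ∧ dz gives (-x + z) dx ∧ dy ∧ dz
  d(3*x^2 - 2*x*y + 3*y*z) includes (∂/∂x)(3*x^2 - 2*x*y + 3*y*z) dx = (6*x - 2*y) dx, which multiplied by dy ∧ dz gives (6*x - 2*y) dx ∧ dy ∧ dz
Collecting like 3-forms: d(omega) = (5*x - 2*y + z) dx ∧ dy ∧ dz.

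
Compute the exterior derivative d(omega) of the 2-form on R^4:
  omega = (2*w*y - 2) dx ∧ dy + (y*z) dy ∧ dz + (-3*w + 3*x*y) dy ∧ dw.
d(omega) = (5*y) dx ∧ dy ∧ dw

For a 2-form omega = sum_{i<j} g_{ij} dx_i ∧ dx_j, the exterior derivative is
  d(omega) = sum_{i<j} d(g_{ij}) ∧ dx_i ∧ dx_j = sum_{i<j, k} (∂g_{ij}/∂x_k) dx_k ∧ dx_i ∧ dx_j.
Expand each term, using dx_k ∧ dx_i ∧ dx_j = sgn(permutation) dx_{(a)} ∧ dx_{(b)} ∧ dx_{(c)} with (a < b < c) sorted:
  d(2*w*y - 2) includes (∂/∂w)(2*w*y - 2) dw = (2*y) dw, which multiplied by dx ∧ dy gives (2*y) dx ∧ dy ∧ dw
  d(-3*w + 3*x*y) includes (∂/∂x)(-3*w + 3*x*y) dx = (3*y) dx, which multiplied by dy ∧ dw gives (3*y) dx ∧ dy ∧ dw
Collecting like 3-forms: d(omega) = (5*y) dx ∧ dy ∧ dw.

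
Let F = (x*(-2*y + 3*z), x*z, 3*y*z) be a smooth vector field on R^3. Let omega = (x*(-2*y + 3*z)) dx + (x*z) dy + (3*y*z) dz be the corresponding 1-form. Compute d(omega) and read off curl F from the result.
d(omega) = (-x + 3*z) dy ∧ dz + (3*x) dz ∧ dx + (2*x + z) dx ∧ dy; curl F = (-x + 3*z, 3*x, 2*x + z)

d omega = sum_{i<j} (∂f_j/∂x_i - ∂f_i/∂x_j) dx_i ∧ dx_j. Under the identification (dy ∧ dz, dz ∧ dx, dx ∧ dy) ↔ (e_x, e_y, e_z), the coefficients are exactly the components of curl F. Compute:
  ∂R/∂y - ∂Q/∂z = (3*z) - (x) = -x + 3*z
  ∂P/∂z - ∂R/∂x = (3*x) - (0) = 3*x
  ∂Q/∂x - ∂P/∂y = (z) - (-2*x) = 2*x + z.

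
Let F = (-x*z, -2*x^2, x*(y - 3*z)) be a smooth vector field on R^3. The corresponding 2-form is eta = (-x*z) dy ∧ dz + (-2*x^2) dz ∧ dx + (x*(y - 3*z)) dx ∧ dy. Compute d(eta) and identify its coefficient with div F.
d(eta) = (-3*x - z) dx ∧ dy ∧ dz; div F = -3*x - z

For a 2-form in R^3 of the form above, applying d gives a 3-form with coefficient ∂P/∂x + ∂Q/∂y + ∂R/∂z:
  ∂P/∂x = -z
  ∂Q/∂y = 0
  ∂R/∂z = -3*x
Sum = -3*x - z, which is exactly div F.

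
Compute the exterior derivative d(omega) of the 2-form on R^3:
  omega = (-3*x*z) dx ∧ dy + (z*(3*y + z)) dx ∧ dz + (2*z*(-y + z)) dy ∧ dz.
d(omega) = (-3*x - 3*z) dx ∧ dy ∧ dz

For a 2-form omega = sum_{i<j} g_{ij} dx_i ∧ dx_j, the exterior derivative is
  d(omega) = sum_{i<j} d(g_{ij}) ∧ dx_i ∧ dx_j = sum_{i<j, k} (∂g_{ij}/∂x_k) dx_k ∧ dx_i ∧ dx_j.
Expand each term, using dx_k ∧ dx_i ∧ dx_j = sgn(permutation) dx_{(a)} ∧ dx_{(b)} ∧ dx_{(c)} with (a < b < c) sorted:
  d(-3*x*z) includes (∂/∂z)(-3*x*z) dz = (-3*x) dz, which multiplied by dx ∧ dy gives (-3*x) dx ∧ dy ∧ dz
  d(z*(3*y + z)) includes (∂/∂y)(z*(3*y + z)) dy = (3*z) dy, which multiplied by dx ∧ dz gives (-3*z) dx ∧ dy ∧ dz
Collecting like 3-forms: d(omega) = (-3*x - 3*z) dx ∧ dy ∧ dz.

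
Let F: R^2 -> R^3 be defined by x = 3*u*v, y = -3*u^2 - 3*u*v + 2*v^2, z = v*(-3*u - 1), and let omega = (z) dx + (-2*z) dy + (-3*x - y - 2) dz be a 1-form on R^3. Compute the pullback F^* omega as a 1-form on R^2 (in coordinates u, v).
F^* omega = (3*v*(-15*u^2 - 3*u*v - 4*u + 2*v^2 - 3*v + 2)) du + (-9*u^3 - 9*u^2*v - 3*u^2 + 30*u*v^2 - 3*u*v + 6*u + 10*v^2 + 2) dv

Using F^*(f dg) = (f ∘ F) d(g ∘ F), substitute each coordinate x_i by F_i(u, v) in f_i, and replace dx_i by d F_i = (∂F_i/∂u) du + (∂F_i/∂v) dv.
  For the x component: f_1(F) = v*(-3*u - 1); d F_1 = (3*v) du + (3*u) dv
  For the y component: f_2(F) = 2*v*(3*u + 1); d F_2 = (-6*u - 3*v) du + (-3*u + 4*v) dv
  For the z component: f_3(F) = 3*u^2 - 6*u*v - 2*v^2 - 2; d F_3 = (-3*v) du + (-3*u - 1) dv
Combining and collecting du, dv coefficients:
  coeff of du: 3*v*(-15*u^2 - 3*u*v - 4*u + 2*v^2 - 3*v + 2)
  coeff of dv: -9*u^3 - 9*u^2*v - 3*u^2 + 30*u*v^2 - 3*u*v + 6*u + 10*v^2 + 2
F^* omega = (3*v*(-15*u^2 - 3*u*v - 4*u + 2*v^2 - 3*v + 2)) du + (-9*u^3 - 9*u^2*v - 3*u^2 + 30*u*v^2 - 3*u*v + 6*u + 10*v^2 + 2) dv.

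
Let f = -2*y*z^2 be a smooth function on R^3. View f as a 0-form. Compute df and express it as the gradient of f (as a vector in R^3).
df = (0) dx + (-2*z^2) dy + (-4*y*z) dz; grad f = (0, -2*z^2, -4*y*z)

For a 0-form f, d f = (∂f/∂x) dx + (∂f/∂y) dy + (∂f/∂z) dz. The components of the vector representation are exactly the entries of grad f in Cartesian coordinates:
  ∂f/∂x = 0
  ∂f/∂y = -2*z^2
  ∂f/∂z = -4*y*z.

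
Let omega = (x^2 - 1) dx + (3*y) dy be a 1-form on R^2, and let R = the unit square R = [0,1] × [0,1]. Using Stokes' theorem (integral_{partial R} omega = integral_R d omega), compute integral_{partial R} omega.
integral_(partial R) omega = 0

Stokes: integral_partial_R omega = integral_R d omega with d omega = (∂Q/∂x - ∂P/∂y) dx ∧ dy.
  ∂Q/∂x = 0
  ∂P/∂y = 0
  integrand = ∂Q/∂x - ∂P/∂y = 0.
Integrating over R: integral_0^1 integral_0^1 (0) dx dy = 0.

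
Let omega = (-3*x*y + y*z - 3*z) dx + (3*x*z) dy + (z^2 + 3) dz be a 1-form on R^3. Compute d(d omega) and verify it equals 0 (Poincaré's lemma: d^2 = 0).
d(d omega) = 0

Step 1: d omega = sum_{i<j} (∂f_j/∂x_i - ∂f_i/∂x_j) dx_i ∧ dx_j:
  coeff of dx ∧ dy: 3*x + 2*z
  coeff of dx ∧ dz: 3 - y
  coeff of dy ∧ dz: -3*x
Step 2: Apply d again to each 2-form coefficient. The only possible 3-form in R^3 is dx ∧ dy ∧ dz, with coefficient
  ∂(coeff of dy∧dz)/∂x - ∂(coeff of dx∧dz)/∂y + ∂(coeff of dx∧dy)/∂z
  = ∂/∂x (-3*x) - ∂/∂y (3 - y) + ∂/∂z (3*x + 2*z).
Each of these terms simplifies to sums of mixed partials that cancel in pairs. The result is 0 (by equality of mixed partials for smooth functions — Schwarz / Clairaut).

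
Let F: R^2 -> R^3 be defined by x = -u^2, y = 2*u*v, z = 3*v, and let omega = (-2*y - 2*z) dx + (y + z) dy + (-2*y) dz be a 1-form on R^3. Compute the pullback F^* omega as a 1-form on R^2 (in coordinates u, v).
F^* omega = (2*v*(4*u^2 + 2*u*v + 6*u + 3*v)) du + (2*u*v*(2*u - 3)) dv

Using F^*(f dg) = (f ∘ F) d(g ∘ F), substitute each coordinate x_i by F_i(u, v) in f_i, and replace dx_i by d F_i = (∂F_i/∂u) du + (∂F_i/∂v) dv.
  For the x component: f_1(F) = 2*v*(-2*u - 3); d F_1 = (-2*u) du + (0) dv
  For the y component: f_2(F) = v*(2*u + 3); d F_2 = (2*v) du + (2*u) dv
  For the z component: f_3(F) = -4*u*v; d F_3 = (0) du + (3) dv
Combining and collecting du, dv coefficients:
  coeff of du: 2*v*(4*u^2 + 2*u*v + 6*u + 3*v)
  coeff of dv: 2*u*v*(2*u - 3)
F^* omega = (2*v*(4*u^2 + 2*u*v + 6*u + 3*v)) du + (2*u*v*(2*u - 3)) dv.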